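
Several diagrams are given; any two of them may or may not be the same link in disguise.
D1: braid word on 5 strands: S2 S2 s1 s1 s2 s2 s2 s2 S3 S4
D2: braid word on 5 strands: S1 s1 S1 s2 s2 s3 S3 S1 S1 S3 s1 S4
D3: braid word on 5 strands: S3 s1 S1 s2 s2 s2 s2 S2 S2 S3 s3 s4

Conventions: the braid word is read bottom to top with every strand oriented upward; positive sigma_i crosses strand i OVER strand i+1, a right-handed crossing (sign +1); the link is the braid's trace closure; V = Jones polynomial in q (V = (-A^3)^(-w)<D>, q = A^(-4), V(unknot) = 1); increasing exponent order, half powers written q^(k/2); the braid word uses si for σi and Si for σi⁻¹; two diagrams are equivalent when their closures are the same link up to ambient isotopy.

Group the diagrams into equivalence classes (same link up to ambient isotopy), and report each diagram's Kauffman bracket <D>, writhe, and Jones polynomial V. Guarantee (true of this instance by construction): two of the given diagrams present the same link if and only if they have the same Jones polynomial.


equivalence classes: {D1} | {D2} | {D3}
D1 (bracket A^-14 + 2A^-6 + A^2; 10 crossings at w = +2): V = q + 2q^3 + q^5
V(D2) = q^-2 + 2 + q^2  [12 crossings, <D> = A^-14 + 2A^-6 + A^2, w = -2]
V(D3) = 1 + q + q^2 + q^3  (w +2, c 12, <D> = A^-6 + A^-2 + A^2 + A^6)
observation: 3 classes among 3 diagrams; unequal V(q) rules out equality


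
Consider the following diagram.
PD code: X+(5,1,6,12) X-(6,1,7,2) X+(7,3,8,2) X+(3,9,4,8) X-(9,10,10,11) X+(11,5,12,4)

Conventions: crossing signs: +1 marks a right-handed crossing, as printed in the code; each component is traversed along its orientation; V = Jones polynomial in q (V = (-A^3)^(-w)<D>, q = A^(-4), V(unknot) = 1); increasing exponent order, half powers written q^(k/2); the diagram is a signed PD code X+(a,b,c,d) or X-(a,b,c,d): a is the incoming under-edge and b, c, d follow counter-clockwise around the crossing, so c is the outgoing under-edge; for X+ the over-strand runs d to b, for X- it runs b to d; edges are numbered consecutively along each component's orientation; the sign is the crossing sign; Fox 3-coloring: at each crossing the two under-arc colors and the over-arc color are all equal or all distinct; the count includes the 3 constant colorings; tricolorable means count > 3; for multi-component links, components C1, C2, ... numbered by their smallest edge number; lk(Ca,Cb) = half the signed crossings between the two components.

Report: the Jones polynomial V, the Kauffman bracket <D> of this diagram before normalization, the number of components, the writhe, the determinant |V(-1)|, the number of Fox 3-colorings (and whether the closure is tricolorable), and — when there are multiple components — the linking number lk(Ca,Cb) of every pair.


Jones polynomial: V(q) = q + q^3 - q^4
<D> = -A^-10 + A^-6 + A^2; writhe +2
components 1, writhe +2 (6 crossings)
3-colorings: 9 of 3^6, det 3 — tricolorable
note: det 3 = |V(-1)|; divisible by 3, so tricolorable


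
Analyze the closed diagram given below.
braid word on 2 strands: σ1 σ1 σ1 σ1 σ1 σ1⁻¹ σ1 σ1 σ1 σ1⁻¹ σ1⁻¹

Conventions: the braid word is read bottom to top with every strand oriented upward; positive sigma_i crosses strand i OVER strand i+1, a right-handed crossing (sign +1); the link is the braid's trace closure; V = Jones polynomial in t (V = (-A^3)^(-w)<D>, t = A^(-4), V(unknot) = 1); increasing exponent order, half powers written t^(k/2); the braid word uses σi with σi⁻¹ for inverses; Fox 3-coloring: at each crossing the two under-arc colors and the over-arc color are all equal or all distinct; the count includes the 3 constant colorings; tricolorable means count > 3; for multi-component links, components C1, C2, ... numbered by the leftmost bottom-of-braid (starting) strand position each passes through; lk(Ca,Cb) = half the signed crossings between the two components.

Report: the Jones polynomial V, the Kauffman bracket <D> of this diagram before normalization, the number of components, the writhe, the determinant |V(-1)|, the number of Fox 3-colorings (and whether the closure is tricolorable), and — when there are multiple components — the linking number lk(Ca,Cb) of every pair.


Jones polynomial: V(t) = t^2 + t^4 - t^5 + t^6 - t^7
<D> = A^-13 - A^-9 + A^-5 - A^-1 - A^7; writhe +5
components 1, writhe +5 (11 crossings)
3-colorings: 3 of 3^11, det 5 — not tricolorable
note: V spans 5 powers of t: at least 5 crossings in any diagram


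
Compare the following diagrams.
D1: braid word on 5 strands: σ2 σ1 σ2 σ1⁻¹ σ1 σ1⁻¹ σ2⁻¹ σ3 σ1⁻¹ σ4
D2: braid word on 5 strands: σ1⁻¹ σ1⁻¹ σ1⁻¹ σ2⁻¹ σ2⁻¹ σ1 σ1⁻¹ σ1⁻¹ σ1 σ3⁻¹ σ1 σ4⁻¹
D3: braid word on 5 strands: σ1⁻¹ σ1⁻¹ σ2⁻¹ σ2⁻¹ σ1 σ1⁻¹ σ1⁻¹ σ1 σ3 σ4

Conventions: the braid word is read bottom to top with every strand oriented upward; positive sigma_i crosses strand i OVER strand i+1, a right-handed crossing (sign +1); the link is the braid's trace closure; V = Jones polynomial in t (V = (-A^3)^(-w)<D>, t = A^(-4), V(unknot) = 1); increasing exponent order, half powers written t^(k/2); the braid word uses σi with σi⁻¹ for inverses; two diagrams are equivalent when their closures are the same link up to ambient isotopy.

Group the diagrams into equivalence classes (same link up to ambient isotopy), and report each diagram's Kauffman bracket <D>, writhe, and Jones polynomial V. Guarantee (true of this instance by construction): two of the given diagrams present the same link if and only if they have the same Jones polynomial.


equivalence classes: {D1} | {D2, D3}
D1 (bracket A^2 + 2A^6 + A^10; 10 crossings at w = +2): V = t^-1 + 2 + t
D2 (bracket A^-14 + 2A^-6 + A^2; 12 crossings at w = -6): V = t^-5 + 2t^-3 + t^-1
V(D3) = t^-5 + 2t^-3 + t^-1  (w -2, c 10, <D> = A^-2 + 2A^6 + A^14)
observation: comparing 3 Jones polynomials yields 2 groups


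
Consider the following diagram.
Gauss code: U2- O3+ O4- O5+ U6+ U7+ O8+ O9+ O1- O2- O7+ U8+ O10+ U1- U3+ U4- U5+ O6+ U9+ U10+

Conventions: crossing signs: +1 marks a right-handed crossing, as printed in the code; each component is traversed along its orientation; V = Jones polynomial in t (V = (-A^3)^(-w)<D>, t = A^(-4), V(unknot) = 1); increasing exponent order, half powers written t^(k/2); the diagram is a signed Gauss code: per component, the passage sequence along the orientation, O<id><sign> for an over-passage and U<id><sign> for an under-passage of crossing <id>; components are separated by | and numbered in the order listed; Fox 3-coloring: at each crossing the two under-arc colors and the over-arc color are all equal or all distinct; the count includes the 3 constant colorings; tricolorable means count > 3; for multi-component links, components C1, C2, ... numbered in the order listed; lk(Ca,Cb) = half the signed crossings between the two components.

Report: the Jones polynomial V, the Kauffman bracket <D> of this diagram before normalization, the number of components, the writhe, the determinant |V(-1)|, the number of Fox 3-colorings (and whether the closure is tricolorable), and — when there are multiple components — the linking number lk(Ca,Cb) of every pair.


V = t + t^3 - t^4
<D> = -A^-4 + 1 + A^8 (w = +4)
1 component over 10 crossings, w = +4
9 Fox colorings among 3^10, |V(-1)| = 3: tricolorable
why: w = +4 (over 10 crossings) is diagram-only; (-A^3)^(-4) removes it from V


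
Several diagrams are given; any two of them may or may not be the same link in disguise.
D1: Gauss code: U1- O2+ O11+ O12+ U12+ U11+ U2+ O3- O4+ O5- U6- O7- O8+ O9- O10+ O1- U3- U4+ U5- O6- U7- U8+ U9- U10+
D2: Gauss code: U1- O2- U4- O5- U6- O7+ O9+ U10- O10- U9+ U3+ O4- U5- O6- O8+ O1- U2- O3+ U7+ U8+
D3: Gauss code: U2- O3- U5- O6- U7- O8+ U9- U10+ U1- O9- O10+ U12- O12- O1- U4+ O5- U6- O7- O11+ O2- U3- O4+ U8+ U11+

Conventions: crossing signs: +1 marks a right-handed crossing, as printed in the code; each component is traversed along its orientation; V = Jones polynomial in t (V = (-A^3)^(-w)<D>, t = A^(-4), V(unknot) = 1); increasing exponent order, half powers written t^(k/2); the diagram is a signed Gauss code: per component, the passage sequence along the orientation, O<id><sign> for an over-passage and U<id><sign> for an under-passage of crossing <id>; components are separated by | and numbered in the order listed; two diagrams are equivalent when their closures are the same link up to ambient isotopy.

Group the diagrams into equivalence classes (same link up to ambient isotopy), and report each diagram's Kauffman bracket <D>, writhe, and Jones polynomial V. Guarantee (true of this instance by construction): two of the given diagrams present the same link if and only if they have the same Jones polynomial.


equivalence classes: {D1} | {D2, D3}
D1 (bracket A^4 + A^12 - A^16; 12 crossings at w = 0): V = -t^-4 + t^-3 + t^-1
D2 (bracket A^-10 - A^-6 + 2A^-2 - 2A^2 + 2A^6 - 2A^10 + A^14; 10 crossings at w = -2): V = t^-5 - 2t^-4 + 2t^-3 - 2t^-2 + 2t^-1 - 1 + t
D3 (bracket A^-16 - A^-12 + 2A^-8 - 2A^-4 + 2 - 2A^4 + A^8; 12 crossings at w = -4): V = t^-5 - 2t^-4 + 2t^-3 - 2t^-2 + 2t^-1 - 1 + t
key observation: comparing 3 Jones polynomials yields 2 groups


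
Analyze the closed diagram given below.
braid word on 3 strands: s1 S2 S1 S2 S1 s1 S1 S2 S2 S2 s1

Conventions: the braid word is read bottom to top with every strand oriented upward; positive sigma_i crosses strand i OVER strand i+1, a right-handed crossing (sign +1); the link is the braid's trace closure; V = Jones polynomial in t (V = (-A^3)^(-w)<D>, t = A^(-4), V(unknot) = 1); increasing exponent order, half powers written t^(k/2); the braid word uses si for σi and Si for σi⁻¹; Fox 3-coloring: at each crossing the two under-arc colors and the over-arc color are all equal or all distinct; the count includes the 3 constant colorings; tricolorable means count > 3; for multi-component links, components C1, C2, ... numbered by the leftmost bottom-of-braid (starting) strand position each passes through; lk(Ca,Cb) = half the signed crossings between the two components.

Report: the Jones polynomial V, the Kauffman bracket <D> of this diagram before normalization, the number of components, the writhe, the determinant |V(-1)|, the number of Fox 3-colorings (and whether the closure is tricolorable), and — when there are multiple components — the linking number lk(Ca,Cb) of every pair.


Jones polynomial: V(t) = -t^(-15/2) + t^(-13/2) - 2t^(-11/2) + 2t^(-9/2) - 2t^(-7/2) + t^(-5/2) - t^(-3/2)
<D> = A^-9 - A^-5 + 2A^-1 - 2A^3 + 2A^7 - A^11 + A^15; writhe -5
components 2, writhe -5 (11 crossings)
linking number lk(C1,C2) = -3
3-colorings: 3 of 3^11, det 10 — not tricolorable
note: w = -5 shifts under R1 moves; the (-A^3)^(5) factor cancels that in V


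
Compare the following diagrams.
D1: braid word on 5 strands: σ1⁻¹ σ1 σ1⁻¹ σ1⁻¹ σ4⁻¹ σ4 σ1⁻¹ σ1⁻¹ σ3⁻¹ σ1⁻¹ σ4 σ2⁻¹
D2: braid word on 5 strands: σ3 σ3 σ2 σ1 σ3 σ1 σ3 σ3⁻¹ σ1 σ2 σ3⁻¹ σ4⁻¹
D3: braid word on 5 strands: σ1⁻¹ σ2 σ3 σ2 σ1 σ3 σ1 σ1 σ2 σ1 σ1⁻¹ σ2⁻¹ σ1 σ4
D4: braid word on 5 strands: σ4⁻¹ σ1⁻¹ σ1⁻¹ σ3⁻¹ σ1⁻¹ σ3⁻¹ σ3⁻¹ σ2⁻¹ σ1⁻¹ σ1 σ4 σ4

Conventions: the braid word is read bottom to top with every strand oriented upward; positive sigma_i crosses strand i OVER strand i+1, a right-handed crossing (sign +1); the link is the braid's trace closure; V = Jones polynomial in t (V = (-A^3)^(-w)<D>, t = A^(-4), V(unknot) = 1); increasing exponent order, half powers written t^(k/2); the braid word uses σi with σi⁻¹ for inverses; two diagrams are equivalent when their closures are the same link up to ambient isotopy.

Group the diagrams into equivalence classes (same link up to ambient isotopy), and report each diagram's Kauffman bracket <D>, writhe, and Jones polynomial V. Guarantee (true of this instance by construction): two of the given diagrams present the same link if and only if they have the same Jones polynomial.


equivalence classes: {D1} | {D2, D3} | {D4}
D1 (bracket A^-10 + A^-2 - A^2 + A^6 - A^10; 12 crossings at w = -6): V = -t^-7 + t^-6 - t^-5 + t^-4 + t^-2
V(D2) = t^2 + 2t^4 - 2t^5 + t^6 - 2t^7 + t^8  (w +6, c 12, <D> = A^-14 - 2A^-10 + A^-6 - 2A^-2 + 2A^2 + A^10)
D3 (bracket A^-8 - 2A^-4 + 1 - 2A^4 + 2A^8 + A^16; 14 crossings at w = +8): V = t^2 + 2t^4 - 2t^5 + t^6 - 2t^7 + t^8
V(D4) = t^-8 - 2t^-7 + t^-6 - 2t^-5 + 2t^-4 + t^-2  (w -6, c 12, <D> = A^-10 + 2A^-2 - 2A^2 + A^6 - 2A^10 + A^14)
key observation: V(t) takes 3 values over 4 diagrams, fixing the grouping


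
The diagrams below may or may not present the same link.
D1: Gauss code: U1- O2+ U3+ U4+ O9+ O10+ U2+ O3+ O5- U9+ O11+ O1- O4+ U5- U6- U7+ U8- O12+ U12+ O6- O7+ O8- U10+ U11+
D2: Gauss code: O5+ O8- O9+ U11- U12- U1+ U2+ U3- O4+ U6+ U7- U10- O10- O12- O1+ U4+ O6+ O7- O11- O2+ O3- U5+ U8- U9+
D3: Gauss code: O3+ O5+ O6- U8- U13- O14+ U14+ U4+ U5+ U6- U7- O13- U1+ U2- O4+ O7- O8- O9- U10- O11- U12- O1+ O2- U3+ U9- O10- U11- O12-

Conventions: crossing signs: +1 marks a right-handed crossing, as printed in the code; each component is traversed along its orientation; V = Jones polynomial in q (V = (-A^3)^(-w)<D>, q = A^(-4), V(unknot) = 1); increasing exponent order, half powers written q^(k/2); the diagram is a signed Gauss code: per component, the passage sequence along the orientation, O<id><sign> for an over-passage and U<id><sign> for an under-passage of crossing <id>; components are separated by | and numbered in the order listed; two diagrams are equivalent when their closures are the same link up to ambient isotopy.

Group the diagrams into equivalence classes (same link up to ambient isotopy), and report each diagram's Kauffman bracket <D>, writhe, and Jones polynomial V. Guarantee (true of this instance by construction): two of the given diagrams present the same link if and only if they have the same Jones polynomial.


classes: {D1} | {D2} | {D3}
V(D1) = q - q^2 + 2q^3 - q^4 + q^5 - q^6  [12 crossings, <D> = -A^-12 + A^-8 - A^-4 + 2 - A^4 + A^8, w = +4]
V(D2) = 1  (w 0, c 12, <D> = 1)
D3 (bracket A^-8 + 1 - A^4; 14 crossings at w = -4): V = -q^-4 + q^-3 + q^-1
note: 3 values of V(q) split the 3 diagrams


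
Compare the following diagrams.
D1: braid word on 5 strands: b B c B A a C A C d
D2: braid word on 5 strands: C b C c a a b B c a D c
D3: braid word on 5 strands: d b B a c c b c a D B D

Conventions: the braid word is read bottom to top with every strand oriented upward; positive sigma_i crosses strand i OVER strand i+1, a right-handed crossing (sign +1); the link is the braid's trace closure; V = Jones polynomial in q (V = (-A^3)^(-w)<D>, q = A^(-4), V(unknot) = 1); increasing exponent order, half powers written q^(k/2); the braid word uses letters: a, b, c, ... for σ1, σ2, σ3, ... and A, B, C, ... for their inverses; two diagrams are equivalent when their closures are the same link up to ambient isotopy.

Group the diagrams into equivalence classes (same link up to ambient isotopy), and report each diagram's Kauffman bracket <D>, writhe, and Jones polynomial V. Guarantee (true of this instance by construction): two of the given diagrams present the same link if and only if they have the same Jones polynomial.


equivalence classes: {D1} | {D2} | {D3}
D1 (bracket A^-6; 10 crossings at w = -2): V = 1
V(D2) = q + q^3 - q^4  (w +4, c 12, <D> = -A^-4 + 1 + A^8)
V(D3) = q - q^2 + 2q^3 - q^4 + q^5 - q^6  (w +4, c 12, <D> = -A^-12 + A^-8 - A^-4 + 2 - A^4 + A^8)
observation: comparing 3 Jones polynomials yields 3 groups


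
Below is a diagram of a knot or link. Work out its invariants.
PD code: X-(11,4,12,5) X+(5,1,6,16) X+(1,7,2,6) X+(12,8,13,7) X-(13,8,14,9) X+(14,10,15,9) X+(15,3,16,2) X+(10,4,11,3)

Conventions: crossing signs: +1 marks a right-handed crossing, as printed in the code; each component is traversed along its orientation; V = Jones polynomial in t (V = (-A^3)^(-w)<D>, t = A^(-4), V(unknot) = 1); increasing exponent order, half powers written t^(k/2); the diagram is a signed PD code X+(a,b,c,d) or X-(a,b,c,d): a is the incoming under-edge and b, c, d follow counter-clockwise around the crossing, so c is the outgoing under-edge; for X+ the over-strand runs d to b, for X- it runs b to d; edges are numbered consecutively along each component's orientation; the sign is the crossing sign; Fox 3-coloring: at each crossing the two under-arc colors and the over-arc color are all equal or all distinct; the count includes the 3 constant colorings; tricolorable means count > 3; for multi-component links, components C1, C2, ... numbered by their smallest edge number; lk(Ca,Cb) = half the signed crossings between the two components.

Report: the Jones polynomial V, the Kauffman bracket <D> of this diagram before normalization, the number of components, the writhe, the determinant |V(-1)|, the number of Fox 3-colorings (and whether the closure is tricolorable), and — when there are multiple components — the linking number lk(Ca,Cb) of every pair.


V(t) = t + t^3 - t^4
bracket: -A^-4 + 1 + A^8, w = +4
1 component, writhe +4, over 8 crossings
det 3, colorings 9 of 3^8 — tricolorable
observation: the span of V is 3, forcing >= 3 crossings in any diagram


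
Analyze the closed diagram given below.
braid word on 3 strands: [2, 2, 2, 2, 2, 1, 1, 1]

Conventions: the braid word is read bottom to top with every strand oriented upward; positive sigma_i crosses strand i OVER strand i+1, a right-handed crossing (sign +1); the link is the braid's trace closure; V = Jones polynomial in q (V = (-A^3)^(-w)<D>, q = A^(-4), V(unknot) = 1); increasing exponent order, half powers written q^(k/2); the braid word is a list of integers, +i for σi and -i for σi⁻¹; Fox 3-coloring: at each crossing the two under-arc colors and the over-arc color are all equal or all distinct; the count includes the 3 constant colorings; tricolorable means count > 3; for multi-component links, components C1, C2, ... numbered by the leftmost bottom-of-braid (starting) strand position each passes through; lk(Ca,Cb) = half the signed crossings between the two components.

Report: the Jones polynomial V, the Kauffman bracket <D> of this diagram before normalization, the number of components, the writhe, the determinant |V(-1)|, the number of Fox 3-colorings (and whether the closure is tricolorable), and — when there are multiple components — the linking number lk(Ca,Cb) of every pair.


V(q) = q^3 + 2q^5 - 2q^6 + 2q^7 - 3q^8 + 2q^9 - 2q^10 + q^11
bracket: A^-20 - 2A^-16 + 2A^-12 - 3A^-8 + 2A^-4 - 2 + 2A^4 + A^12, w = +8
1 component, writhe +8, over 8 crossings
det 15, colorings 9 of 3^8 — tricolorable
observation: |V(-1)| = 15: so tricolorable, since 3 divides 15


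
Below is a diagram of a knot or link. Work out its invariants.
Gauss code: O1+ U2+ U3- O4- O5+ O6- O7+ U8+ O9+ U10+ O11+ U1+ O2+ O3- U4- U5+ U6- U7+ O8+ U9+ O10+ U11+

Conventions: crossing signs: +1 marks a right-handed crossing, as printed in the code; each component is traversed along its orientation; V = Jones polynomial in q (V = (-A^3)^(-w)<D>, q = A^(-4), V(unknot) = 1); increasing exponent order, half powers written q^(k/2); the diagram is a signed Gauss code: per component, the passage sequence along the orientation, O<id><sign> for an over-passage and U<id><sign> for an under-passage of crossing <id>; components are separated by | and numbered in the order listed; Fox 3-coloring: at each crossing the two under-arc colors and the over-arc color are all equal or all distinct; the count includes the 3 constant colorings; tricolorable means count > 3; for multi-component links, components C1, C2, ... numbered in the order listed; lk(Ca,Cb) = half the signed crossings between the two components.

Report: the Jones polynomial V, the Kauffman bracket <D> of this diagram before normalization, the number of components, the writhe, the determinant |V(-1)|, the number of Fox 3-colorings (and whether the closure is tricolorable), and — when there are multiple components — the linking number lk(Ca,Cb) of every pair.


V(q) = q^2 + q^4 - q^5 + q^6 - q^7
bracket: A^-13 - A^-9 + A^-5 - A^-1 - A^7, w = +5
1 component, writhe +5, over 11 crossings
det 5, colorings 3 of 3^11 — not tricolorable
observation: w = +5 (over 11 crossings) is diagram-only; (-A^3)^(-5) removes it from V


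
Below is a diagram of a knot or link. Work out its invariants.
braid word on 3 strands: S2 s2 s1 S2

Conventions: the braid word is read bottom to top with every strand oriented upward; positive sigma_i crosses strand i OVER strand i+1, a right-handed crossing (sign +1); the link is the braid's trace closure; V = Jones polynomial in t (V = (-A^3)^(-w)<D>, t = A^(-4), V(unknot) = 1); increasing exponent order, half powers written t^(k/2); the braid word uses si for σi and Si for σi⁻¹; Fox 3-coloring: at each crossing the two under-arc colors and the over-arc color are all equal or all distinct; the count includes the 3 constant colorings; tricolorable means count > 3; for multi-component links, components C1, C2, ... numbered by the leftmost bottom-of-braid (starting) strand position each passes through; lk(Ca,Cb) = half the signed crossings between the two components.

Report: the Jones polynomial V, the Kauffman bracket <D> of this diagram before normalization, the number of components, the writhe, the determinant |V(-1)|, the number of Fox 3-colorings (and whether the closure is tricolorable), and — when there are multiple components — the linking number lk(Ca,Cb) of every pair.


V(t) = 1
bracket: 1, w = 0
1 component, writhe 0, over 4 crossings
det 1, colorings 3 of 3^4 — not tricolorable
observation: free reduction leaves σ1 σ2⁻¹ of the original 4 letters


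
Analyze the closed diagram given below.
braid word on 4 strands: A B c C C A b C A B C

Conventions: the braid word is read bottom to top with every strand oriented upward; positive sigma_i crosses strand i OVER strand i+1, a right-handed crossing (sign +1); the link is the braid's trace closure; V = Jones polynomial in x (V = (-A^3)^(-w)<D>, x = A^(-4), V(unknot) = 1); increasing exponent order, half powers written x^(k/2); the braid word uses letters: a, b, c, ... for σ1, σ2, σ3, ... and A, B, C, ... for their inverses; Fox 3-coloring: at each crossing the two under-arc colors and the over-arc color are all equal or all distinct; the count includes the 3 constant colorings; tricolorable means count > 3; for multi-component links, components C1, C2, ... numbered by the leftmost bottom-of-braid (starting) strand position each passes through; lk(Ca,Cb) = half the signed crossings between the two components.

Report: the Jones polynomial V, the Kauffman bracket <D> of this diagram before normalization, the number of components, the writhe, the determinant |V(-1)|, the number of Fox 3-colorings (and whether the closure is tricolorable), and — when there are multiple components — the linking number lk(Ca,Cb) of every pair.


V(x) = x^-8 - 2x^-7 + x^-6 - 2x^-5 + 2x^-4 + x^-2
bracket: -A^-13 - 2A^-5 + 2A^-1 - A^3 + 2A^7 - A^11, w = -7
1 component, writhe -7, over 11 crossings
det 9, colorings 27 of 3^11 — tricolorable
observation: det 9 = |V(-1)|; divisible by 3, so tricolorable


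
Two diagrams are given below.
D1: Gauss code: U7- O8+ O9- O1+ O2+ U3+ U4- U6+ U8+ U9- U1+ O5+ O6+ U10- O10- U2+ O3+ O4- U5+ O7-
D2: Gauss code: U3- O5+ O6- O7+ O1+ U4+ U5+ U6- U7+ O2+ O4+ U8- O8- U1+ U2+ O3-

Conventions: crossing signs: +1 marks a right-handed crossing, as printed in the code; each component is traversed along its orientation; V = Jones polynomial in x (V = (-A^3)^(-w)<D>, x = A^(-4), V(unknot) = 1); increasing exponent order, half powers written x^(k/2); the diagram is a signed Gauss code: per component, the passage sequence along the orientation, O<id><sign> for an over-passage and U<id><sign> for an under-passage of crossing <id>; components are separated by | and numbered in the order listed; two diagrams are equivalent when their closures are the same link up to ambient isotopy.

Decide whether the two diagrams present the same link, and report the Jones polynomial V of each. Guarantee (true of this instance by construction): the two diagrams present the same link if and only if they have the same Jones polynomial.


equivalent: yes
D1 (bracket -A^-10 + A^-6 + A^2; 10 crossings at w = +2): V = x + x^3 - x^4
V(D2) = x + x^3 - x^4  (w +2, c 8, <D> = -A^-10 + A^-6 + A^2)
key observation: one V(x) for all 2 diagrams — one class (guaranteed)


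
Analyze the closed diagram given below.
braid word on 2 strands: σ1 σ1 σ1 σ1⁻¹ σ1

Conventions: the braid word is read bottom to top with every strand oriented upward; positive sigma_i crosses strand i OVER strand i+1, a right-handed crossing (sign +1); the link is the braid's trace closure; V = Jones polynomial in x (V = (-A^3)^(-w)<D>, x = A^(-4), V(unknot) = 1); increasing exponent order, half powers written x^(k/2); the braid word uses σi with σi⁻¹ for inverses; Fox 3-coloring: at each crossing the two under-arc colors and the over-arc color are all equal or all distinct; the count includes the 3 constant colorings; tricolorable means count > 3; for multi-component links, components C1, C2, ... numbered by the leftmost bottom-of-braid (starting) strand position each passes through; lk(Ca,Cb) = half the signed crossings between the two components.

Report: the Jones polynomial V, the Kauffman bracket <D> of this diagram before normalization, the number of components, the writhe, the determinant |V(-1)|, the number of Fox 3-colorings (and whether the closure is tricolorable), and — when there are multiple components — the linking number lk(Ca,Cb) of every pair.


V = x + x^3 - x^4
<D> = A^-7 - A^-3 - A^5 (w = +3)
1 component over 5 crossings, w = +3
9 Fox colorings among 3^5, |V(-1)| = 3: tricolorable
why: inverse pairs cancel, leaving σ1 σ1 σ1


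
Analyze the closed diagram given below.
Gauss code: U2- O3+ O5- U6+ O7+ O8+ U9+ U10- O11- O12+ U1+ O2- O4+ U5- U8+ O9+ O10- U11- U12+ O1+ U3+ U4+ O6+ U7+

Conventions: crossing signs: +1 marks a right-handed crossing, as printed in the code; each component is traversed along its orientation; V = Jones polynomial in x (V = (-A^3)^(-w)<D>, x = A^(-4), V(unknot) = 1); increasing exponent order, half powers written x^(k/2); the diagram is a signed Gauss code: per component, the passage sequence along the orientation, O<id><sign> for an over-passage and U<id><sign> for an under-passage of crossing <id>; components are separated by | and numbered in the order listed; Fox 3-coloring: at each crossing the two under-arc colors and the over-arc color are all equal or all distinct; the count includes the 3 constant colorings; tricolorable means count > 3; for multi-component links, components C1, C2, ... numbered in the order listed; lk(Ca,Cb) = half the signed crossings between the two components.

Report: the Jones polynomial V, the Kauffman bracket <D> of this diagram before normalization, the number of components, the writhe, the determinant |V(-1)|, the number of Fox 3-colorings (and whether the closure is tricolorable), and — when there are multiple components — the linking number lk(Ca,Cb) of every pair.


Jones polynomial: V(x) = 2x - 2x^2 + 3x^3 - 3x^4 + 2x^5 - 2x^6 + x^7
<D> = A^-16 - 2A^-12 + 2A^-8 - 3A^-4 + 3 - 2A^4 + 2A^8; writhe +4
components 1, writhe +4 (12 crossings)
3-colorings: 9 of 3^12, det 15 — tricolorable
note: det 15 = |V(-1)|; divisible by 3, so tricolorable


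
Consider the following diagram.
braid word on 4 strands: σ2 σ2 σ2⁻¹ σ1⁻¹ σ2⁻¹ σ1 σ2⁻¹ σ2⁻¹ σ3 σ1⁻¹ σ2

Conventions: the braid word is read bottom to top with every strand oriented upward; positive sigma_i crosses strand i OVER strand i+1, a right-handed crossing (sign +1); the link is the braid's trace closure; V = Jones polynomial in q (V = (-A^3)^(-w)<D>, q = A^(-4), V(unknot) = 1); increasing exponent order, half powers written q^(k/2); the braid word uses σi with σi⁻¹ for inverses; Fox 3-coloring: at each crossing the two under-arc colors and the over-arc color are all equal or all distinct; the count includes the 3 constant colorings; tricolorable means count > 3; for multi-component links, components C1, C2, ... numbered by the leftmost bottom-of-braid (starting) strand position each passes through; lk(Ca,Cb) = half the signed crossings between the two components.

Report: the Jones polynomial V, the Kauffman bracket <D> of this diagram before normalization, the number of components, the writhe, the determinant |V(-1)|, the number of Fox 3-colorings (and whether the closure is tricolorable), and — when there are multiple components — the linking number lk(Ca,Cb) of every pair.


V(q) = -q^-5 + q^-4 - q^-3 + 2q^-2 - q^-1 + 2 - q
bracket: A^-7 - 2A^-3 + A - 2A^5 + A^9 - A^13 + A^17, w = -1
1 component, writhe -1, over 11 crossings
det 9, colorings 9 of 3^11 — tricolorable
observation: det 9 = |V(-1)|; divisible by 3, so tricolorable


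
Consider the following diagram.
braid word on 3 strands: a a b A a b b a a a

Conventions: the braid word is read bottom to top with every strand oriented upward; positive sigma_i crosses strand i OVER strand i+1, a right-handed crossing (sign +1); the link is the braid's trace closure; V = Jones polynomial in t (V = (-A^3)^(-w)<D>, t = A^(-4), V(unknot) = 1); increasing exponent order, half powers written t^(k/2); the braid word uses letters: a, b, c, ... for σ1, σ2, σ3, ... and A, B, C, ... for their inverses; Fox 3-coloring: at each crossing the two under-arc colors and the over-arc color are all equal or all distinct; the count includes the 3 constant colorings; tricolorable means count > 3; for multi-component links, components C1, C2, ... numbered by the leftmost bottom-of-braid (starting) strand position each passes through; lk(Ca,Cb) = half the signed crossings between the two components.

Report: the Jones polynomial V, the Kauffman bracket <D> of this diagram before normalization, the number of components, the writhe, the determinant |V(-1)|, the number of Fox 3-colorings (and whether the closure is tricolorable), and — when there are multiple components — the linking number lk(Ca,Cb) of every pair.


Jones polynomial: V(t) = t^3 + 2t^5 - 2t^6 + 2t^7 - 3t^8 + 2t^9 - 2t^10 + t^11
<D> = A^-20 - 2A^-16 + 2A^-12 - 3A^-8 + 2A^-4 - 2 + 2A^4 + A^12; writhe +8
components 1, writhe +8 (10 crossings)
3-colorings: 9 of 3^10, det 15 — tricolorable
note: the span of V is 8, forcing >= 8 crossings in any diagram


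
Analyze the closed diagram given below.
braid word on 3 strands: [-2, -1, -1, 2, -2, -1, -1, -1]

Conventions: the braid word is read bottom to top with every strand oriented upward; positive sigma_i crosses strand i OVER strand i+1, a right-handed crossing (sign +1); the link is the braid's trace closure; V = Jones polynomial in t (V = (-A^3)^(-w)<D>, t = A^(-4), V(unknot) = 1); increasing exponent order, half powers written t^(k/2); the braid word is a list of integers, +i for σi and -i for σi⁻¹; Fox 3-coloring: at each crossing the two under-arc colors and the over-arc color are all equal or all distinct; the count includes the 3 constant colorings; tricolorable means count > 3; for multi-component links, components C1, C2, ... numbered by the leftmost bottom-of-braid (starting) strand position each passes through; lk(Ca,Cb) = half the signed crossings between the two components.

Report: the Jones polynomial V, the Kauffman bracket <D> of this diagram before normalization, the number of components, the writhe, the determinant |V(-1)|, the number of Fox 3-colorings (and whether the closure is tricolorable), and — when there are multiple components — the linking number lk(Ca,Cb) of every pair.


V = -t^-7 + t^-6 - t^-5 + t^-4 + t^-2
<D> = A^-10 + A^-2 - A^2 + A^6 - A^10 (w = -6)
1 component over 8 crossings, w = -6
3 Fox colorings among 3^8, |V(-1)| = 5: not tricolorable
why: the word shrinks to σ2⁻¹ σ1⁻¹ σ1⁻¹ σ1⁻¹ σ1⁻¹ σ1⁻¹ after cancelling


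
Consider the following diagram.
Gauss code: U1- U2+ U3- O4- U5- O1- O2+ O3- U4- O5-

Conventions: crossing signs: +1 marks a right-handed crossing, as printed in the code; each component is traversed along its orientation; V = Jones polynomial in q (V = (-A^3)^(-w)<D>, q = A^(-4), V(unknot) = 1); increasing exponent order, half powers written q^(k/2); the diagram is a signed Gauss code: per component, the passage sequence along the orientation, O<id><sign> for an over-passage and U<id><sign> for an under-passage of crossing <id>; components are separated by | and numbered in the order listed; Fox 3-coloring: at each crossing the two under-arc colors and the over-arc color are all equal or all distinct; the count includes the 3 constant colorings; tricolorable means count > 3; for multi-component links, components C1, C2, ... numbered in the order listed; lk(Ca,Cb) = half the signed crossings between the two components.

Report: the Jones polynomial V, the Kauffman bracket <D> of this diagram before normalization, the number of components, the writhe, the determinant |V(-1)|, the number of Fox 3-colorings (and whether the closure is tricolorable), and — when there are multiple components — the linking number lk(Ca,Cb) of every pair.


V(q) = -q^-4 + q^-3 + q^-1
bracket: -A^-5 - A^3 + A^7, w = -3
1 component, writhe -3, over 5 crossings
det 3, colorings 9 of 3^5 — tricolorable
observation: w = -3 (over 5 crossings) is diagram-only; (-A^3)^(3) removes it from V


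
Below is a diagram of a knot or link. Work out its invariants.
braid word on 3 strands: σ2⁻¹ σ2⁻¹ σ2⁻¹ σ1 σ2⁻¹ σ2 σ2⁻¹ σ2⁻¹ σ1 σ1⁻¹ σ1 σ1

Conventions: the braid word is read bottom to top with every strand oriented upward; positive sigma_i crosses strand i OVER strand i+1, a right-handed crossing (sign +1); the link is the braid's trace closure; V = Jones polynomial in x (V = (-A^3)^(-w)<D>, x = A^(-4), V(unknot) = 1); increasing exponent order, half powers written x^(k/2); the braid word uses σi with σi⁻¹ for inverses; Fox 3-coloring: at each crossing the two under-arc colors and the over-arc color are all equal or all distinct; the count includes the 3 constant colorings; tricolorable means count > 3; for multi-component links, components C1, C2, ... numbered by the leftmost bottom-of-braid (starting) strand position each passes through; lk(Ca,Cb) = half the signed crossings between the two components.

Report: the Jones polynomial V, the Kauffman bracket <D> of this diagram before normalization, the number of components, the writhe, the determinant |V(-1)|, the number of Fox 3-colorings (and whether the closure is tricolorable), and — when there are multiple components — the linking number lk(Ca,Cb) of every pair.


V(x) = -x^-6 + 2x^-5 - 4x^-4 + 5x^-3 - 4x^-2 + 5x^-1 - 3 + 2x - x^2
bracket: -A^-14 + 2A^-10 - 3A^-6 + 5A^-2 - 4A^2 + 5A^6 - 4A^10 + 2A^14 - A^18, w = -2
1 component, writhe -2, over 12 crossings
det 27, colorings 9 of 3^12 — tricolorable
observation: V spans 8 powers of x: at least 8 crossings in any diagram


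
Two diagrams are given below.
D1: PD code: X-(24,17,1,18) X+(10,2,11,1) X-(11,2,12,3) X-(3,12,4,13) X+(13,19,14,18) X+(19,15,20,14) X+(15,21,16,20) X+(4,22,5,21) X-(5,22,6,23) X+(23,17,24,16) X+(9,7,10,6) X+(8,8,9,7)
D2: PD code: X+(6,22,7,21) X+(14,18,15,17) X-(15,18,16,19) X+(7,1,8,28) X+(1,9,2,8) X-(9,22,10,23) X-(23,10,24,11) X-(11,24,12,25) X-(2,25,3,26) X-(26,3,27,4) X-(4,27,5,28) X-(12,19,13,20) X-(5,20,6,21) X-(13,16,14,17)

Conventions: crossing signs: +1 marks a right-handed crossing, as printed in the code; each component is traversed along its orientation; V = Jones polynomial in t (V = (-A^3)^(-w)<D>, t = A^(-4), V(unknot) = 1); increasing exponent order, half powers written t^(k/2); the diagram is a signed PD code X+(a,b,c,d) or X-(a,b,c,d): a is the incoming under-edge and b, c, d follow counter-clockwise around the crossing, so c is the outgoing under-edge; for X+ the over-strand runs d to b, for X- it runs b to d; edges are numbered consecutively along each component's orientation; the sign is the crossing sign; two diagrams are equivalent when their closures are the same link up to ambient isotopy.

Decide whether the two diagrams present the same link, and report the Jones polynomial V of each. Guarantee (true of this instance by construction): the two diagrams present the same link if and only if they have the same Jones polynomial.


equivalent: no
D1 (bracket -A^-4 + 1 + A^8; 12 crossings at w = +4): V = t + t^3 - t^4
V(D2) = -t^-4 + t^-3 + t^-1  (w -6, c 14, <D> = A^-14 + A^-6 - A^-2)
key observation: V(t) takes 2 values over 2 diagrams, fixing the grouping


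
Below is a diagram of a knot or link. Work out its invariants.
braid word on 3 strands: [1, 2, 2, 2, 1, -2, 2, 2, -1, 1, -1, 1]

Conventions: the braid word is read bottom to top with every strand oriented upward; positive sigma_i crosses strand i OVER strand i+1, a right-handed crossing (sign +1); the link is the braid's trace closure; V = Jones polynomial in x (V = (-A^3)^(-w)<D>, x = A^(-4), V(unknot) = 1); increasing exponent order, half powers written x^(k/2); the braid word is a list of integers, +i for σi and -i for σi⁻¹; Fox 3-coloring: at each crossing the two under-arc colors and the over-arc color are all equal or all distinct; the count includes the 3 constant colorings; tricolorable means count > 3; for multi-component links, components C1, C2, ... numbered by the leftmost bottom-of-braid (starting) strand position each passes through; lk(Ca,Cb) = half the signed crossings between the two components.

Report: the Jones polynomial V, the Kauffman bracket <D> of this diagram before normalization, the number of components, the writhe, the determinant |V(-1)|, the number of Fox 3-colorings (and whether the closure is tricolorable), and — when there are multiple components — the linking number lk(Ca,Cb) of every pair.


V = x^2 + x^4 - x^5 + x^6 - x^7
<D> = -A^-10 + A^-6 - A^-2 + A^2 + A^10 (w = +6)
1 component over 12 crossings, w = +6
3 Fox colorings among 3^12, |V(-1)| = 5: not tricolorable
why: |V(-1)| = 5: so not tricolorable, since 3 does not divide 5


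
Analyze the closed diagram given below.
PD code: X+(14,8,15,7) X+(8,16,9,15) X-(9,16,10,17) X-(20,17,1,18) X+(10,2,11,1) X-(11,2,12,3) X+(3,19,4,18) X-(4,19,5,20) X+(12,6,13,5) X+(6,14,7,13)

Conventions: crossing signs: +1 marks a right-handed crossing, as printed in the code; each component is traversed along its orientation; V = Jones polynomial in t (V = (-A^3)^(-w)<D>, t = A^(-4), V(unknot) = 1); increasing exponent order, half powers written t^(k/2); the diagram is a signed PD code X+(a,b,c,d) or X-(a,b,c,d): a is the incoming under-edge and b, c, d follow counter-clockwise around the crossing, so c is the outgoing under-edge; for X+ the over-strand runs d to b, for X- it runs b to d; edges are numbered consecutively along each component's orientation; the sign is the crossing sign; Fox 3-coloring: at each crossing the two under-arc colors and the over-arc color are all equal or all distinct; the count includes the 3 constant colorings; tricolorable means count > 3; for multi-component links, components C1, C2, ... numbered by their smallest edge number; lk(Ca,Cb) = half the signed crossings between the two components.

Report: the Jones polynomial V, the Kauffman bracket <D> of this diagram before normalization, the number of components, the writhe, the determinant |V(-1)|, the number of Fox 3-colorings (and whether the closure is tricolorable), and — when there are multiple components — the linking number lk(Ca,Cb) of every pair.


V = t + t^3 - t^4
<D> = -A^-10 + A^-6 + A^2 (w = +2)
1 component over 10 crossings, w = +2
9 Fox colorings among 3^10, |V(-1)| = 3: tricolorable
why: w = +2 (over 10 crossings) is diagram-only; (-A^3)^(-2) removes it from V


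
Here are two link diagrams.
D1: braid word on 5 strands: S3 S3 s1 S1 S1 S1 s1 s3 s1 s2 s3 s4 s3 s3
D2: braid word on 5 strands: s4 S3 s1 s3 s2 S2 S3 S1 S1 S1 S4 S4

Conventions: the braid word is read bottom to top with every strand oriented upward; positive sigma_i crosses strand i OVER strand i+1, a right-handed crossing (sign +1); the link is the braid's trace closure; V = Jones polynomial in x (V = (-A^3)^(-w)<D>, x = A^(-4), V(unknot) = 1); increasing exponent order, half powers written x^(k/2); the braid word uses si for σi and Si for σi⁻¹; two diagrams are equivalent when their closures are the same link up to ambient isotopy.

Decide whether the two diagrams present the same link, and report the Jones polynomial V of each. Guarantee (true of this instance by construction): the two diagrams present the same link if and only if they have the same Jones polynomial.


same link: no
V(D1) = 1 + x + x^2 + x^3  [14 crossings, <D> = 1 + A^4 + A^8 + A^12, w = +4]
V(D2) = x^-3 + x^-2 + x^-1 + 1  [12 crossings, <D> = A^-12 + A^-8 + A^-4 + 1, w = -4]
insight: V(x) takes 2 values over 2 diagrams, fixing the grouping
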